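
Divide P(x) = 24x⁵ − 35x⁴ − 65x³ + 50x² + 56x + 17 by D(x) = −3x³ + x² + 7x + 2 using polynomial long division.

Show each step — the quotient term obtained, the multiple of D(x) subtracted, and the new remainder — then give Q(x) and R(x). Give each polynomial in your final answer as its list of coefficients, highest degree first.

Q = [-8, 9, 6]; R = [-3, -4, 5]

Step 1: lead(24x⁵ − 35x⁴ − 65x³ + 50x² + 56x + 17) ÷ lead(D) = 24x⁵ ÷ −3x³ = −8x². Subtract (−8x²)·D = 24x⁵ − 8x⁴ − 56x³ − 16x². Remainder: −27x⁴ − 9x³ + 66x² + 56x + 17.
Step 2: lead(−27x⁴ − 9x³ + 66x² + 56x + 17) ÷ lead(D) = −27x⁴ ÷ −3x³ = 9x. Subtract (9x)·D = −27x⁴ + 9x³ + 63x² + 18x. Remainder: −18x³ + 3x² + 38x + 17.
Step 3: lead(−18x³ + 3x² + 38x + 17) ÷ lead(D) = −18x³ ÷ −3x³ = 6. Subtract (6)·D = −18x³ + 6x² + 42x + 12. Remainder: −3x² − 4x + 5.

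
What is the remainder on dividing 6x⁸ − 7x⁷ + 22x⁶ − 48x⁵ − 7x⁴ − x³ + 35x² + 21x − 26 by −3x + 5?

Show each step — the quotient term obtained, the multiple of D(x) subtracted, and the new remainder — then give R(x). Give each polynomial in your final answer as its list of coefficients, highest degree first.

R = [9]

Step 1: lead(6x⁸ − 7x⁷ + 22x⁶ − 48x⁵ − 7x⁴ − x³ + 35x² + 21x − 26) ÷ lead(D) = 6x⁸ ÷ −3x = −2x⁷. Subtract (−2x⁷)·D = 6x⁸ − 10x⁷. Remainder: 3x⁷ + 22x⁶ − 48x⁵ − 7x⁴ − x³ + 35x² + 21x − 26.
Step 2: lead(3x⁷ + 22x⁶ − 48x⁵ − 7x⁴ − x³ + 35x² + 21x − 26) ÷ lead(D) = 3x⁷ ÷ −3x = −x⁶. Subtract (−x⁶)·D = 3x⁷ − 5x⁶. Remainder: 27x⁶ − 48x⁵ − 7x⁴ − x³ + 35x² + 21x − 26.
Step 3: lead(27x⁶ − 48x⁵ − 7x⁴ − x³ + 35x² + 21x − 26) ÷ lead(D) = 27x⁶ ÷ −3x = −9x⁵. Subtract (−9x⁵)·D = 27x⁶ − 45x⁵. Remainder: −3x⁵ − 7x⁴ − x³ + 35x² + 21x − 26.
Step 4: lead(−3x⁵ − 7x⁴ − x³ + 35x² + 21x − 26) ÷ lead(D) = −3x⁵ ÷ −3x = x⁴. Subtract (x⁴)·D = −3x⁵ + 5x⁴. Remainder: −12x⁴ − x³ + 35x² + 21x − 26.
Step 5: lead(−12x⁴ − x³ + 35x² + 21x − 26) ÷ lead(D) = −12x⁴ ÷ −3x = 4x³. Subtract (4x³)·D = −12x⁴ + 20x³. Remainder: −21x³ + 35x² + 21x − 26.
Step 6: lead(−21x³ + 35x² + 21x − 26) ÷ lead(D) = −21x³ ÷ −3x = 7x². Subtract (7x²)·D = −21x³ + 35x². Remainder: 21x − 26.
Step 7: lead(21x − 26) ÷ lead(D) = 21x ÷ −3x = −7. Subtract (−7)·D = 21x − 35. Remainder: 9.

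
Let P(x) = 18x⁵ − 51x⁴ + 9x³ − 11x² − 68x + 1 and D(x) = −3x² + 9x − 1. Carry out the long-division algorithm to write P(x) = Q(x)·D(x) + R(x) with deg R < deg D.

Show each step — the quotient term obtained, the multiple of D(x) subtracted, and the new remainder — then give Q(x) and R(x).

Step 1: lead(18x⁵ − 51x⁴ + 9x³ − 11x² − 68x + 1) ÷ lead(D) = 18x⁵ ÷ −3x² = −6x³. Subtract (−6x³)·D = 18x⁵ − 54x⁴ + 6x³. Remainder: 3x⁴ + 3x³ − 11x² − 68x + 1.
Step 2: lead(3x⁴ + 3x³ − 11x² − 68x + 1) ÷ lead(D) = 3x⁴ ÷ −3x² = −x². Subtract (−x²)·D = 3x⁴ − 9x³ + x². Remainder: 12x³ − 12x² − 68x + 1.
Step 3: lead(12x³ − 12x² − 68x + 1) ÷ lead(D) = 12x³ ÷ −3x² = −4x. Subtract (−4x)·D = 12x³ − 36x² + 4x. Remainder: 24x² − 72x + 1.
Step 4: lead(24x² − 72x + 1) ÷ lead(D) = 24x² ÷ −3x² = −8. Subtract (−8)·D = 24x² − 72x + 8. Remainder: −7.

Q(x) = −6x³ − x² − 4x − 8; R(x) = −7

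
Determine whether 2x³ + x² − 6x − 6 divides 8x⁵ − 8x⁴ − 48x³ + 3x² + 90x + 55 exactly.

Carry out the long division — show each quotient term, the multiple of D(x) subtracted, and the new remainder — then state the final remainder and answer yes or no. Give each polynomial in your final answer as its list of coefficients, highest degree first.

Step 1: lead(8x⁵ − 8x⁴ − 48x³ + 3x² + 90x + 55) ÷ lead(D) = 8x⁵ ÷ 2x³ = 4x². Subtract (4x²)·D = 8x⁵ + 4x⁴ − 24x³ − 24x². Remainder: −12x⁴ − 24x³ + 27x² + 90x + 55.
Step 2: lead(−12x⁴ − 24x³ + 27x² + 90x + 55) ÷ lead(D) = −12x⁴ ÷ 2x³ = −6x. Subtract (−6x)·D = −12x⁴ − 6x³ + 36x² + 36x. Remainder: −18x³ − 9x² + 54x + 55.
Step 3: lead(−18x³ − 9x² + 54x + 55) ÷ lead(D) = −18x³ ÷ 2x³ = −9. Subtract (−9)·D = −18x³ − 9x² + 54x + 54. Remainder: 1.

R = [1], so D(x) is not a factor of P(x). no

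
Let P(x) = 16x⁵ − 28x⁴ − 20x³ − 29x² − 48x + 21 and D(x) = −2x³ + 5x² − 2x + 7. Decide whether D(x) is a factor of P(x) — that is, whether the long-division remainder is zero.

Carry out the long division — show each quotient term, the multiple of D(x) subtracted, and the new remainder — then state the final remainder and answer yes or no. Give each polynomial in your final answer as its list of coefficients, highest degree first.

R = [0], so D(x) is a factor of P(x). yes

Step 1: lead(16x⁵ − 28x⁴ − 20x³ − 29x² − 48x + 21) ÷ lead(D) = 16x⁵ ÷ −2x³ = −8x². Subtract (−8x²)·D = 16x⁵ − 40x⁴ + 16x³ − 56x². Remainder: 12x⁴ − 36x³ + 27x² − 48x + 21.
Step 2: lead(12x⁴ − 36x³ + 27x² − 48x + 21) ÷ lead(D) = 12x⁴ ÷ −2x³ = −6x. Subtract (−6x)·D = 12x⁴ − 30x³ + 12x² − 42x. Remainder: −6x³ + 15x² − 6x + 21.
Step 3: lead(−6x³ + 15x² − 6x + 21) ÷ lead(D) = −6x³ ÷ −2x³ = 3. Subtract (3)·D = −6x³ + 15x² − 6x + 21. Remainder: 0.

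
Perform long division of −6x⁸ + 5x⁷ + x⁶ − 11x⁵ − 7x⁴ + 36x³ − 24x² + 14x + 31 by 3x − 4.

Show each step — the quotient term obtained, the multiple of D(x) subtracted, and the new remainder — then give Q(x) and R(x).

Step 1: lead(−6x⁸ + 5x⁷ + x⁶ − 11x⁵ − 7x⁴ + 36x³ − 24x² + 14x + 31) ÷ lead(D) = −6x⁸ ÷ 3x = −2x⁷. Subtract (−2x⁷)·D = −6x⁸ + 8x⁷. Remainder: −3x⁷ + x⁶ − 11x⁵ − 7x⁴ + 36x³ − 24x² + 14x + 31.
Step 2: lead(−3x⁷ + x⁶ − 11x⁵ − 7x⁴ + 36x³ − 24x² + 14x + 31) ÷ lead(D) = −3x⁷ ÷ 3x = −x⁶. Subtract (−x⁶)·D = −3x⁷ + 4x⁶. Remainder: −3x⁶ − 11x⁵ − 7x⁴ + 36x³ − 24x² + 14x + 31.
Step 3: lead(−3x⁶ − 11x⁵ − 7x⁴ + 36x³ − 24x² + 14x + 31) ÷ lead(D) = −3x⁶ ÷ 3x = −x⁵. Subtract (−x⁵)·D = −3x⁶ + 4x⁵. Remainder: −15x⁵ − 7x⁴ + 36x³ − 24x² + 14x + 31.
Step 4: lead(−15x⁵ − 7x⁴ + 36x³ − 24x² + 14x + 31) ÷ lead(D) = −15x⁵ ÷ 3x = −5x⁴. Subtract (−5x⁴)·D = −15x⁵ + 20x⁴. Remainder: −27x⁴ + 36x³ − 24x² + 14x + 31.
Step 5: lead(−27x⁴ + 36x³ − 24x² + 14x + 31) ÷ lead(D) = −27x⁴ ÷ 3x = −9x³. Subtract (−9x³)·D = −27x⁴ + 36x³. Remainder: −24x² + 14x + 31.
Step 6: lead(−24x² + 14x + 31) ÷ lead(D) = −24x² ÷ 3x = −8x. Subtract (−8x)·D = −24x² + 32x. Remainder: −18x + 31.
Step 7: lead(−18x + 31) ÷ lead(D) = −18x ÷ 3x = −6. Subtract (−6)·D = −18x + 24. Remainder: 7.

Q(x) = −2x⁷ − x⁶ − x⁵ − 5x⁴ − 9x³ − 8x − 6; R(x) = 7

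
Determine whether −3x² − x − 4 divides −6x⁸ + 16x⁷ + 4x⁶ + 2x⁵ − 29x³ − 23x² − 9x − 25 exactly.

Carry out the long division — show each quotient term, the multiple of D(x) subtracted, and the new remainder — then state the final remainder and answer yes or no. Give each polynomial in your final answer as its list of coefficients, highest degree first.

R = [-5, 7], so D(x) is not a factor of P(x). no

Step 1: lead(−6x⁸ + 16x⁷ + 4x⁶ + 2x⁵ − 29x³ − 23x² − 9x − 25) ÷ lead(D) = −6x⁸ ÷ −3x² = 2x⁶. Subtract (2x⁶)·D = −6x⁸ − 2x⁷ − 8x⁶. Remainder: 18x⁷ + 12x⁶ + 2x⁵ − 29x³ − 23x² − 9x − 25.
Step 2: lead(18x⁷ + 12x⁶ + 2x⁵ − 29x³ − 23x² − 9x − 25) ÷ lead(D) = 18x⁷ ÷ −3x² = −6x⁵. Subtract (−6x⁵)·D = 18x⁷ + 6x⁶ + 24x⁵. Remainder: 6x⁶ − 22x⁵ − 29x³ − 23x² − 9x − 25.
Step 3: lead(6x⁶ − 22x⁵ − 29x³ − 23x² − 9x − 25) ÷ lead(D) = 6x⁶ ÷ −3x² = −2x⁴. Subtract (−2x⁴)·D = 6x⁶ + 2x⁵ + 8x⁴. Remainder: −24x⁵ − 8x⁴ − 29x³ − 23x² − 9x − 25.
Step 4: lead(−24x⁵ − 8x⁴ − 29x³ − 23x² − 9x − 25) ÷ lead(D) = −24x⁵ ÷ −3x² = 8x³. Subtract (8x³)·D = −24x⁵ − 8x⁴ − 32x³. Remainder: 3x³ − 23x² − 9x − 25.
Step 5: lead(3x³ − 23x² − 9x − 25) ÷ lead(D) = 3x³ ÷ −3x² = −x. Subtract (−x)·D = 3x³ + x² + 4x. Remainder: −24x² − 13x − 25.
Step 6: lead(−24x² − 13x − 25) ÷ lead(D) = −24x² ÷ −3x² = 8. Subtract (8)·D = −24x² − 8x − 32. Remainder: −5x + 7.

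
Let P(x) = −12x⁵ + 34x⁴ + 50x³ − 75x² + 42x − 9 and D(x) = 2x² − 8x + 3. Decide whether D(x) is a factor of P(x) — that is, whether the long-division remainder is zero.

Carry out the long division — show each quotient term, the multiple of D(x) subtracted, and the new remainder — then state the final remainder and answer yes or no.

Step 1: lead(−12x⁵ + 34x⁴ + 50x³ − 75x² + 42x − 9) ÷ lead(D) = −12x⁵ ÷ 2x² = −6x³. Subtract (−6x³)·D = −12x⁵ + 48x⁴ − 18x³. Remainder: −14x⁴ + 68x³ − 75x² + 42x − 9.
Step 2: lead(−14x⁴ + 68x³ − 75x² + 42x − 9) ÷ lead(D) = −14x⁴ ÷ 2x² = −7x². Subtract (−7x²)·D = −14x⁴ + 56x³ − 21x². Remainder: 12x³ − 54x² + 42x − 9.
Step 3: lead(12x³ − 54x² + 42x − 9) ÷ lead(D) = 12x³ ÷ 2x² = 6x. Subtract (6x)·D = 12x³ − 48x² + 18x. Remainder: −6x² + 24x − 9.
Step 4: lead(−6x² + 24x − 9) ÷ lead(D) = −6x² ÷ 2x² = −3. Subtract (−3)·D = −6x² + 24x − 9. Remainder: 0.

R(x) = 0, so D(x) is a factor of P(x). yes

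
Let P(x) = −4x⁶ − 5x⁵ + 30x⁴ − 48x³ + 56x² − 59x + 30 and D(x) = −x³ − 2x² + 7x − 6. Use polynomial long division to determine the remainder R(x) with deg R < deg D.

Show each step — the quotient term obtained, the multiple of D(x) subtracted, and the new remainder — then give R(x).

Step 1: lead(−4x⁶ − 5x⁵ + 30x⁴ − 48x³ + 56x² − 59x + 30) ÷ lead(D) = −4x⁶ ÷ −x³ = 4x³. Subtract (4x³)·D = −4x⁶ − 8x⁵ + 28x⁴ − 24x³. Remainder: 3x⁵ + 2x⁴ − 24x³ + 56x² − 59x + 30.
Step 2: lead(3x⁵ + 2x⁴ − 24x³ + 56x² − 59x + 30) ÷ lead(D) = 3x⁵ ÷ −x³ = −3x². Subtract (−3x²)·D = 3x⁵ + 6x⁴ − 21x³ + 18x². Remainder: −4x⁴ − 3x³ + 38x² − 59x + 30.
Step 3: lead(−4x⁴ − 3x³ + 38x² − 59x + 30) ÷ lead(D) = −4x⁴ ÷ −x³ = 4x. Subtract (4x)·D = −4x⁴ − 8x³ + 28x² − 24x. Remainder: 5x³ + 10x² − 35x + 30.
Step 4: lead(5x³ + 10x² − 35x + 30) ÷ lead(D) = 5x³ ÷ −x³ = −5. Subtract (−5)·D = 5x³ + 10x² − 35x + 30. Remainder: 0.

R(x) = 0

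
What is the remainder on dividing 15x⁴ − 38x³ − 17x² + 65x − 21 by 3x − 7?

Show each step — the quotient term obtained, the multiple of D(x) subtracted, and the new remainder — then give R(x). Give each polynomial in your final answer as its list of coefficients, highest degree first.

R = [0]

Step 1: lead(15x⁴ − 38x³ − 17x² + 65x − 21) ÷ lead(D) = 15x⁴ ÷ 3x = 5x³. Subtract (5x³)·D = 15x⁴ − 35x³. Remainder: −3x³ − 17x² + 65x − 21.
Step 2: lead(−3x³ − 17x² + 65x − 21) ÷ lead(D) = −3x³ ÷ 3x = −x². Subtract (−x²)·D = −3x³ + 7x². Remainder: −24x² + 65x − 21.
Step 3: lead(−24x² + 65x − 21) ÷ lead(D) = −24x² ÷ 3x = −8x. Subtract (−8x)·D = −24x² + 56x. Remainder: 9x − 21.
Step 4: lead(9x − 21) ÷ lead(D) = 9x ÷ 3x = 3. Subtract (3)·D = 9x − 21. Remainder: 0.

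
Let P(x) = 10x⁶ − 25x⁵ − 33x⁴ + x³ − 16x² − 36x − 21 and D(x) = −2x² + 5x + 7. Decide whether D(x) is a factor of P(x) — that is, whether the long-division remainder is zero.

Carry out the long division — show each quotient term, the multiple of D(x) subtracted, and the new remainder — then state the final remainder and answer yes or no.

R(x) = 0, so D(x) is a factor of P(x). yes

Step 1: lead(10x⁶ − 25x⁵ − 33x⁴ + x³ − 16x² − 36x − 21) ÷ lead(D) = 10x⁶ ÷ −2x² = −5x⁴. Subtract (−5x⁴)·D = 10x⁶ − 25x⁵ − 35x⁴. Remainder: 2x⁴ + x³ − 16x² − 36x − 21.
Step 2: lead(2x⁴ + x³ − 16x² − 36x − 21) ÷ lead(D) = 2x⁴ ÷ −2x² = −x². Subtract (−x²)·D = 2x⁴ − 5x³ − 7x². Remainder: 6x³ − 9x² − 36x − 21.
Step 3: lead(6x³ − 9x² − 36x − 21) ÷ lead(D) = 6x³ ÷ −2x² = −3x. Subtract (−3x)·D = 6x³ − 15x² − 21x. Remainder: 6x² − 15x − 21.
Step 4: lead(6x² − 15x − 21) ÷ lead(D) = 6x² ÷ −2x² = −3. Subtract (−3)·D = 6x² − 15x − 21. Remainder: 0.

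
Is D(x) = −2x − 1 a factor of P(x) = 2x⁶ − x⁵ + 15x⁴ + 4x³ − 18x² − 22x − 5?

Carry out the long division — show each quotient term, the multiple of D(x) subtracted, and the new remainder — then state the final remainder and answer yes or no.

R(x) = 2, so D(x) is not a factor of P(x). no

Step 1: lead(2x⁶ − x⁵ + 15x⁴ + 4x³ − 18x² − 22x − 5) ÷ lead(D) = 2x⁶ ÷ −2x = −x⁵. Subtract (−x⁵)·D = 2x⁶ + x⁵. Remainder: −2x⁵ + 15x⁴ + 4x³ − 18x² − 22x − 5.
Step 2: lead(−2x⁵ + 15x⁴ + 4x³ − 18x² − 22x − 5) ÷ lead(D) = −2x⁵ ÷ −2x = x⁴. Subtract (x⁴)·D = −2x⁵ − x⁴. Remainder: 16x⁴ + 4x³ − 18x² − 22x − 5.
Step 3: lead(16x⁴ + 4x³ − 18x² − 22x − 5) ÷ lead(D) = 16x⁴ ÷ −2x = −8x³. Subtract (−8x³)·D = 16x⁴ + 8x³. Remainder: −4x³ − 18x² − 22x − 5.
Step 4: lead(−4x³ − 18x² − 22x − 5) ÷ lead(D) = −4x³ ÷ −2x = 2x². Subtract (2x²)·D = −4x³ − 2x². Remainder: −16x² − 22x − 5.
Step 5: lead(−16x² − 22x − 5) ÷ lead(D) = −16x² ÷ −2x = 8x. Subtract (8x)·D = −16x² − 8x. Remainder: −14x − 5.
Step 6: lead(−14x − 5) ÷ lead(D) = −14x ÷ −2x = 7. Subtract (7)·D = −14x − 7. Remainder: 2.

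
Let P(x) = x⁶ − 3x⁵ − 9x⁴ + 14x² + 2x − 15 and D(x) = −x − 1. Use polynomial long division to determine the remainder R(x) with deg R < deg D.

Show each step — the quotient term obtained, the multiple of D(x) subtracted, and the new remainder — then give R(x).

R(x) = −8

Step 1: lead(x⁶ − 3x⁵ − 9x⁴ + 14x² + 2x − 15) ÷ lead(D) = x⁶ ÷ −x = −x⁵. Subtract (−x⁵)·D = x⁶ + x⁵. Remainder: −4x⁵ − 9x⁴ + 14x² + 2x − 15.
Step 2: lead(−4x⁵ − 9x⁴ + 14x² + 2x − 15) ÷ lead(D) = −4x⁵ ÷ −x = 4x⁴. Subtract (4x⁴)·D = −4x⁵ − 4x⁴. Remainder: −5x⁴ + 14x² + 2x − 15.
Step 3: lead(−5x⁴ + 14x² + 2x − 15) ÷ lead(D) = −5x⁴ ÷ −x = 5x³. Subtract (5x³)·D = −5x⁴ − 5x³. Remainder: 5x³ + 14x² + 2x − 15.
Step 4: lead(5x³ + 14x² + 2x − 15) ÷ lead(D) = 5x³ ÷ −x = −5x². Subtract (−5x²)·D = 5x³ + 5x². Remainder: 9x² + 2x − 15.
Step 5: lead(9x² + 2x − 15) ÷ lead(D) = 9x² ÷ −x = −9x. Subtract (−9x)·D = 9x² + 9x. Remainder: −7x − 15.
Step 6: lead(−7x − 15) ÷ lead(D) = −7x ÷ −x = 7. Subtract (7)·D = −7x − 7. Remainder: −8.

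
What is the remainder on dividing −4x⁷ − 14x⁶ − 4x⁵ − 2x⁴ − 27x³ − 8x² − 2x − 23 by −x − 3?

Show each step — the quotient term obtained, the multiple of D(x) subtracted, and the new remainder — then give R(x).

R(x) = −8

Step 1: lead(−4x⁷ − 14x⁶ − 4x⁵ − 2x⁴ − 27x³ − 8x² − 2x − 23) ÷ lead(D) = −4x⁷ ÷ −x = 4x⁶. Subtract (4x⁶)·D = −4x⁷ − 12x⁶. Remainder: −2x⁶ − 4x⁵ − 2x⁴ − 27x³ − 8x² − 2x − 23.
Step 2: lead(−2x⁶ − 4x⁵ − 2x⁴ − 27x³ − 8x² − 2x − 23) ÷ lead(D) = −2x⁶ ÷ −x = 2x⁵. Subtract (2x⁵)·D = −2x⁶ − 6x⁵. Remainder: 2x⁵ − 2x⁴ − 27x³ − 8x² − 2x − 23.
Step 3: lead(2x⁵ − 2x⁴ − 27x³ − 8x² − 2x − 23) ÷ lead(D) = 2x⁵ ÷ −x = −2x⁴. Subtract (−2x⁴)·D = 2x⁵ + 6x⁴. Remainder: −8x⁴ − 27x³ − 8x² − 2x − 23.
Step 4: lead(−8x⁴ − 27x³ − 8x² − 2x − 23) ÷ lead(D) = −8x⁴ ÷ −x = 8x³. Subtract (8x³)·D = −8x⁴ − 24x³. Remainder: −3x³ − 8x² − 2x − 23.
Step 5: lead(−3x³ − 8x² − 2x − 23) ÷ lead(D) = −3x³ ÷ −x = 3x². Subtract (3x²)·D = −3x³ − 9x². Remainder: x² − 2x − 23.
Step 6: lead(x² − 2x − 23) ÷ lead(D) = x² ÷ −x = −x. Subtract (−x)·D = x² + 3x. Remainder: −5x − 23.
Step 7: lead(−5x − 23) ÷ lead(D) = −5x ÷ −x = 5. Subtract (5)·D = −5x − 15. Remainder: −8.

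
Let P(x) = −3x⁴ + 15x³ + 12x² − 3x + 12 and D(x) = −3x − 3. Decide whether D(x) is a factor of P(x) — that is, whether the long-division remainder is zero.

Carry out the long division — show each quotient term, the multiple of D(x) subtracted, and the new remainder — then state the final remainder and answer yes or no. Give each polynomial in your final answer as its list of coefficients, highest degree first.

R = [9], so D(x) is not a factor of P(x). no

Step 1: lead(−3x⁴ + 15x³ + 12x² − 3x + 12) ÷ lead(D) = −3x⁴ ÷ −3x = x³. Subtract (x³)·D = −3x⁴ − 3x³. Remainder: 18x³ + 12x² − 3x + 12.
Step 2: lead(18x³ + 12x² − 3x + 12) ÷ lead(D) = 18x³ ÷ −3x = −6x². Subtract (−6x²)·D = 18x³ + 18x². Remainder: −6x² − 3x + 12.
Step 3: lead(−6x² − 3x + 12) ÷ lead(D) = −6x² ÷ −3x = 2x. Subtract (2x)·D = −6x² − 6x. Remainder: 3x + 12.
Step 4: lead(3x + 12) ÷ lead(D) = 3x ÷ −3x = −1. Subtract (−1)·D = 3x + 3. Remainder: 9.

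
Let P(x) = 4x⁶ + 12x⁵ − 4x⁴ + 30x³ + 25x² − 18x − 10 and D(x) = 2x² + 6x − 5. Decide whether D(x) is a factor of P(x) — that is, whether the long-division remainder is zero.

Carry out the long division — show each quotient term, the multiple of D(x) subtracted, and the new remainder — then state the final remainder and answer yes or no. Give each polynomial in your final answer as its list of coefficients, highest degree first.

R = [0], so D(x) is a factor of P(x). yes

Step 1: lead(4x⁶ + 12x⁵ − 4x⁴ + 30x³ + 25x² − 18x − 10) ÷ lead(D) = 4x⁶ ÷ 2x² = 2x⁴. Subtract (2x⁴)·D = 4x⁶ + 12x⁵ − 10x⁴. Remainder: 6x⁴ + 30x³ + 25x² − 18x − 10.
Step 2: lead(6x⁴ + 30x³ + 25x² − 18x − 10) ÷ lead(D) = 6x⁴ ÷ 2x² = 3x². Subtract (3x²)·D = 6x⁴ + 18x³ − 15x². Remainder: 12x³ + 40x² − 18x − 10.
Step 3: lead(12x³ + 40x² − 18x − 10) ÷ lead(D) = 12x³ ÷ 2x² = 6x. Subtract (6x)·D = 12x³ + 36x² − 30x. Remainder: 4x² + 12x − 10.
Step 4: lead(4x² + 12x − 10) ÷ lead(D) = 4x² ÷ 2x² = 2. Subtract (2)·D = 4x² + 12x − 10. Remainder: 0.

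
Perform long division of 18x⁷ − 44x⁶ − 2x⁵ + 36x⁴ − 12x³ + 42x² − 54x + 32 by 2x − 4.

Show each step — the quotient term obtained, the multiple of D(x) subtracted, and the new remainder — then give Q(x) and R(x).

Step 1: lead(18x⁷ − 44x⁶ − 2x⁵ + 36x⁴ − 12x³ + 42x² − 54x + 32) ÷ lead(D) = 18x⁷ ÷ 2x = 9x⁶. Subtract (9x⁶)·D = 18x⁷ − 36x⁶. Remainder: −8x⁶ − 2x⁵ + 36x⁴ − 12x³ + 42x² − 54x + 32.
Step 2: lead(−8x⁶ − 2x⁵ + 36x⁴ − 12x³ + 42x² − 54x + 32) ÷ lead(D) = −8x⁶ ÷ 2x = −4x⁵. Subtract (−4x⁵)·D = −8x⁶ + 16x⁵. Remainder: −18x⁵ + 36x⁴ − 12x³ + 42x² − 54x + 32.
Step 3: lead(−18x⁵ + 36x⁴ − 12x³ + 42x² − 54x + 32) ÷ lead(D) = −18x⁵ ÷ 2x = −9x⁴. Subtract (−9x⁴)·D = −18x⁵ + 36x⁴. Remainder: −12x³ + 42x² − 54x + 32.
Step 4: lead(−12x³ + 42x² − 54x + 32) ÷ lead(D) = −12x³ ÷ 2x = −6x². Subtract (−6x²)·D = −12x³ + 24x². Remainder: 18x² − 54x + 32.
Step 5: lead(18x² − 54x + 32) ÷ lead(D) = 18x² ÷ 2x = 9x. Subtract (9x)·D = 18x² − 36x. Remainder: −18x + 32.
Step 6: lead(−18x + 32) ÷ lead(D) = −18x ÷ 2x = −9. Subtract (−9)·D = −18x + 36. Remainder: −4.

Q(x) = 9x⁶ − 4x⁵ − 9x⁴ − 6x² + 9x − 9; R(x) = −4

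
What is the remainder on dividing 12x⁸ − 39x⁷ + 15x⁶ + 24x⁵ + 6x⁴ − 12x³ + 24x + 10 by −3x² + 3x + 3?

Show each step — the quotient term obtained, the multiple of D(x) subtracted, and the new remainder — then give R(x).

R(x) = 3x + 1

Step 1: lead(12x⁸ − 39x⁷ + 15x⁶ + 24x⁵ + 6x⁴ − 12x³ + 24x + 10) ÷ lead(D) = 12x⁸ ÷ −3x² = −4x⁶. Subtract (−4x⁶)·D = 12x⁸ − 12x⁷ − 12x⁶. Remainder: −27x⁷ + 27x⁶ + 24x⁵ + 6x⁴ − 12x³ + 24x + 10.
Step 2: lead(−27x⁷ + 27x⁶ + 24x⁵ + 6x⁴ − 12x³ + 24x + 10) ÷ lead(D) = −27x⁷ ÷ −3x² = 9x⁵. Subtract (9x⁵)·D = −27x⁷ + 27x⁶ + 27x⁵. Remainder: −3x⁵ + 6x⁴ − 12x³ + 24x + 10.
Step 3: lead(−3x⁵ + 6x⁴ − 12x³ + 24x + 10) ÷ lead(D) = −3x⁵ ÷ −3x² = x³. Subtract (x³)·D = −3x⁵ + 3x⁴ + 3x³. Remainder: 3x⁴ − 15x³ + 24x + 10.
Step 4: lead(3x⁴ − 15x³ + 24x + 10) ÷ lead(D) = 3x⁴ ÷ −3x² = −x². Subtract (−x²)·D = 3x⁴ − 3x³ − 3x². Remainder: −12x³ + 3x² + 24x + 10.
Step 5: lead(−12x³ + 3x² + 24x + 10) ÷ lead(D) = −12x³ ÷ −3x² = 4x. Subtract (4x)·D = −12x³ + 12x² + 12x. Remainder: −9x² + 12x + 10.
Step 6: lead(−9x² + 12x + 10) ÷ lead(D) = −9x² ÷ −3x² = 3. Subtract (3)·D = −9x² + 9x + 9. Remainder: 3x + 1.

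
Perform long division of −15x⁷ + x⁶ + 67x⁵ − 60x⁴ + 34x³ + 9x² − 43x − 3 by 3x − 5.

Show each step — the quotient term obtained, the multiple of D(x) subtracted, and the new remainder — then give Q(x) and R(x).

Q(x) = −5x⁶ − 8x⁵ + 9x⁴ − 5x³ + 3x² + 8x − 1; R(x) = −8

Step 1: lead(−15x⁷ + x⁶ + 67x⁵ − 60x⁴ + 34x³ + 9x² − 43x − 3) ÷ lead(D) = −15x⁷ ÷ 3x = −5x⁶. Subtract (−5x⁶)·D = −15x⁷ + 25x⁶. Remainder: −24x⁶ + 67x⁵ − 60x⁴ + 34x³ + 9x² − 43x − 3.
Step 2: lead(−24x⁶ + 67x⁵ − 60x⁴ + 34x³ + 9x² − 43x − 3) ÷ lead(D) = −24x⁶ ÷ 3x = −8x⁵. Subtract (−8x⁵)·D = −24x⁶ + 40x⁵. Remainder: 27x⁵ − 60x⁴ + 34x³ + 9x² − 43x − 3.
Step 3: lead(27x⁵ − 60x⁴ + 34x³ + 9x² − 43x − 3) ÷ lead(D) = 27x⁵ ÷ 3x = 9x⁴. Subtract (9x⁴)·D = 27x⁵ − 45x⁴. Remainder: −15x⁴ + 34x³ + 9x² − 43x − 3.
Step 4: lead(−15x⁴ + 34x³ + 9x² − 43x − 3) ÷ lead(D) = −15x⁴ ÷ 3x = −5x³. Subtract (−5x³)·D = −15x⁴ + 25x³. Remainder: 9x³ + 9x² − 43x − 3.
Step 5: lead(9x³ + 9x² − 43x − 3) ÷ lead(D) = 9x³ ÷ 3x = 3x². Subtract (3x²)·D = 9x³ − 15x². Remainder: 24x² − 43x − 3.
Step 6: lead(24x² − 43x − 3) ÷ lead(D) = 24x² ÷ 3x = 8x. Subtract (8x)·D = 24x² − 40x. Remainder: −3x − 3.
Step 7: lead(−3x − 3) ÷ lead(D) = −3x ÷ 3x = −1. Subtract (−1)·D = −3x + 5. Remainder: −8.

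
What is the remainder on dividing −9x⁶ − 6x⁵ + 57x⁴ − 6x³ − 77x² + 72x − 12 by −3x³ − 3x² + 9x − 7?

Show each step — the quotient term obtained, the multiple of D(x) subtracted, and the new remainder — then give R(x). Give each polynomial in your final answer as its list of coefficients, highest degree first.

R = [-5]

Step 1: lead(−9x⁶ − 6x⁵ + 57x⁴ − 6x³ − 77x² + 72x − 12) ÷ lead(D) = −9x⁶ ÷ −3x³ = 3x³. Subtract (3x³)·D = −9x⁶ − 9x⁵ + 27x⁴ − 21x³. Remainder: 3x⁵ + 30x⁴ + 15x³ − 77x² + 72x − 12.
Step 2: lead(3x⁵ + 30x⁴ + 15x³ − 77x² + 72x − 12) ÷ lead(D) = 3x⁵ ÷ −3x³ = −x². Subtract (−x²)·D = 3x⁵ + 3x⁴ − 9x³ + 7x². Remainder: 27x⁴ + 24x³ − 84x² + 72x − 12.
Step 3: lead(27x⁴ + 24x³ − 84x² + 72x − 12) ÷ lead(D) = 27x⁴ ÷ −3x³ = −9x. Subtract (−9x)·D = 27x⁴ + 27x³ − 81x² + 63x. Remainder: −3x³ − 3x² + 9x − 12.
Step 4: lead(−3x³ − 3x² + 9x − 12) ÷ lead(D) = −3x³ ÷ −3x³ = 1. Subtract (1)·D = −3x³ − 3x² + 9x − 7. Remainder: −5.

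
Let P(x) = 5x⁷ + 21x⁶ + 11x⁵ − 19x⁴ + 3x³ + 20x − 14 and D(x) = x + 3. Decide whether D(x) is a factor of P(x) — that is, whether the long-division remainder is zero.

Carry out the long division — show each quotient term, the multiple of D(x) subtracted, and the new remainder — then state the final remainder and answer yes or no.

R(x) = 7, so D(x) is not a factor of P(x). no

Step 1: lead(5x⁷ + 21x⁶ + 11x⁵ − 19x⁴ + 3x³ + 20x − 14) ÷ lead(D) = 5x⁷ ÷ x = 5x⁶. Subtract (5x⁶)·D = 5x⁷ + 15x⁶. Remainder: 6x⁶ + 11x⁵ − 19x⁴ + 3x³ + 20x − 14.
Step 2: lead(6x⁶ + 11x⁵ − 19x⁴ + 3x³ + 20x − 14) ÷ lead(D) = 6x⁶ ÷ x = 6x⁵. Subtract (6x⁵)·D = 6x⁶ + 18x⁵. Remainder: −7x⁵ − 19x⁴ + 3x³ + 20x − 14.
Step 3: lead(−7x⁵ − 19x⁴ + 3x³ + 20x − 14) ÷ lead(D) = −7x⁵ ÷ x = −7x⁴. Subtract (−7x⁴)·D = −7x⁵ − 21x⁴. Remainder: 2x⁴ + 3x³ + 20x − 14.
Step 4: lead(2x⁴ + 3x³ + 20x − 14) ÷ lead(D) = 2x⁴ ÷ x = 2x³. Subtract (2x³)·D = 2x⁴ + 6x³. Remainder: −3x³ + 20x − 14.
Step 5: lead(−3x³ + 20x − 14) ÷ lead(D) = −3x³ ÷ x = −3x². Subtract (−3x²)·D = −3x³ − 9x². Remainder: 9x² + 20x − 14.
Step 6: lead(9x² + 20x − 14) ÷ lead(D) = 9x² ÷ x = 9x. Subtract (9x)·D = 9x² + 27x. Remainder: −7x − 14.
Step 7: lead(−7x − 14) ÷ lead(D) = −7x ÷ x = −7. Subtract (−7)·D = −7x − 21. Remainder: 7.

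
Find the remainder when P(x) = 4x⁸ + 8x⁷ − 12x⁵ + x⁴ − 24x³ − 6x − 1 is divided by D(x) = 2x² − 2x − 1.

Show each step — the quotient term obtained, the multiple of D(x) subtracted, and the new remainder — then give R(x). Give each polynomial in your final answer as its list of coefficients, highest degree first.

Step 1: lead(4x⁸ + 8x⁷ − 12x⁵ + x⁴ − 24x³ − 6x − 1) ÷ lead(D) = 4x⁸ ÷ 2x² = 2x⁶. Subtract (2x⁶)·D = 4x⁸ − 4x⁷ − 2x⁶. Remainder: 12x⁷ + 2x⁶ − 12x⁵ + x⁴ − 24x³ − 6x − 1.
Step 2: lead(12x⁷ + 2x⁶ − 12x⁵ + x⁴ − 24x³ − 6x − 1) ÷ lead(D) = 12x⁷ ÷ 2x² = 6x⁵. Subtract (6x⁵)·D = 12x⁷ − 12x⁶ − 6x⁵. Remainder: 14x⁶ − 6x⁵ + x⁴ − 24x³ − 6x − 1.
Step 3: lead(14x⁶ − 6x⁵ + x⁴ − 24x³ − 6x − 1) ÷ lead(D) = 14x⁶ ÷ 2x² = 7x⁴. Subtract (7x⁴)·D = 14x⁶ − 14x⁵ − 7x⁴. Remainder: 8x⁵ + 8x⁴ − 24x³ − 6x − 1.
Step 4: lead(8x⁵ + 8x⁴ − 24x³ − 6x − 1) ÷ lead(D) = 8x⁵ ÷ 2x² = 4x³. Subtract (4x³)·D = 8x⁵ − 8x⁴ − 4x³. Remainder: 16x⁴ − 20x³ − 6x − 1.
Step 5: lead(16x⁴ − 20x³ − 6x − 1) ÷ lead(D) = 16x⁴ ÷ 2x² = 8x². Subtract (8x²)·D = 16x⁴ − 16x³ − 8x². Remainder: −4x³ + 8x² − 6x − 1.
Step 6: lead(−4x³ + 8x² − 6x − 1) ÷ lead(D) = −4x³ ÷ 2x² = −2x. Subtract (−2x)·D = −4x³ + 4x² + 2x. Remainder: 4x² − 8x − 1.
Step 7: lead(4x² − 8x − 1) ÷ lead(D) = 4x² ÷ 2x² = 2. Subtract (2)·D = 4x² − 4x − 2. Remainder: −4x + 1.

R = [-4, 1]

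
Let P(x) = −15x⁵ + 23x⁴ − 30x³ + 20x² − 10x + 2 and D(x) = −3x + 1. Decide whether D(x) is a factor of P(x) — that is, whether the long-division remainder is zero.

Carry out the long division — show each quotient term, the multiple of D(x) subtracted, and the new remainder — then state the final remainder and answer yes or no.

Step 1: lead(−15x⁵ + 23x⁴ − 30x³ + 20x² − 10x + 2) ÷ lead(D) = −15x⁵ ÷ −3x = 5x⁴. Subtract (5x⁴)·D = −15x⁵ + 5x⁴. Remainder: 18x⁴ − 30x³ + 20x² − 10x + 2.
Step 2: lead(18x⁴ − 30x³ + 20x² − 10x + 2) ÷ lead(D) = 18x⁴ ÷ −3x = −6x³. Subtract (−6x³)·D = 18x⁴ − 6x³. Remainder: −24x³ + 20x² − 10x + 2.
Step 3: lead(−24x³ + 20x² − 10x + 2) ÷ lead(D) = −24x³ ÷ −3x = 8x². Subtract (8x²)·D = −24x³ + 8x². Remainder: 12x² − 10x + 2.
Step 4: lead(12x² − 10x + 2) ÷ lead(D) = 12x² ÷ −3x = −4x. Subtract (−4x)·D = 12x² − 4x. Remainder: −6x + 2.
Step 5: lead(−6x + 2) ÷ lead(D) = −6x ÷ −3x = 2. Subtract (2)·D = −6x + 2. Remainder: 0.

R(x) = 0, so D(x) is a factor of P(x). yes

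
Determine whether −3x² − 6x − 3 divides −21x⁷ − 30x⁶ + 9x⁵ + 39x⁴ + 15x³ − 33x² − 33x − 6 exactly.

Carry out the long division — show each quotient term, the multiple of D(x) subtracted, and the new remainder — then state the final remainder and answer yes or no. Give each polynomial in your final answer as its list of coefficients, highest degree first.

Step 1: lead(−21x⁷ − 30x⁶ + 9x⁵ + 39x⁴ + 15x³ − 33x² − 33x − 6) ÷ lead(D) = −21x⁷ ÷ −3x² = 7x⁵. Subtract (7x⁵)·D = −21x⁷ − 42x⁶ − 21x⁵. Remainder: 12x⁶ + 30x⁵ + 39x⁴ + 15x³ − 33x² − 33x − 6.
Step 2: lead(12x⁶ + 30x⁵ + 39x⁴ + 15x³ − 33x² − 33x − 6) ÷ lead(D) = 12x⁶ ÷ −3x² = −4x⁴. Subtract (−4x⁴)·D = 12x⁶ + 24x⁵ + 12x⁴. Remainder: 6x⁵ + 27x⁴ + 15x³ − 33x² − 33x − 6.
Step 3: lead(6x⁵ + 27x⁴ + 15x³ − 33x² − 33x − 6) ÷ lead(D) = 6x⁵ ÷ −3x² = −2x³. Subtract (−2x³)·D = 6x⁵ + 12x⁴ + 6x³. Remainder: 15x⁴ + 9x³ − 33x² − 33x − 6.
Step 4: lead(15x⁴ + 9x³ − 33x² − 33x − 6) ÷ lead(D) = 15x⁴ ÷ −3x² = −5x². Subtract (−5x²)·D = 15x⁴ + 30x³ + 15x². Remainder: −21x³ − 48x² − 33x − 6.
Step 5: lead(−21x³ − 48x² − 33x − 6) ÷ lead(D) = −21x³ ÷ −3x² = 7x. Subtract (7x)·D = −21x³ − 42x² − 21x. Remainder: −6x² − 12x − 6.
Step 6: lead(−6x² − 12x − 6) ÷ lead(D) = −6x² ÷ −3x² = 2. Subtract (2)·D = −6x² − 12x − 6. Remainder: 0.

R = [0], so D(x) is a factor of P(x). yes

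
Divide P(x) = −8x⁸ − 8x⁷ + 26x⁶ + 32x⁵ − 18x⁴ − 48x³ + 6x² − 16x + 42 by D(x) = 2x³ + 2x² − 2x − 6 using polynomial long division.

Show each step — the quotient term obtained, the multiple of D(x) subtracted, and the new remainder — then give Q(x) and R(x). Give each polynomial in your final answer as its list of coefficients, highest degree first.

Step 1: lead(−8x⁸ − 8x⁷ + 26x⁶ + 32x⁵ − 18x⁴ − 48x³ + 6x² − 16x + 42) ÷ lead(D) = −8x⁸ ÷ 2x³ = −4x⁵. Subtract (−4x⁵)·D = −8x⁸ − 8x⁷ + 8x⁶ + 24x⁵. Remainder: 18x⁶ + 8x⁵ − 18x⁴ − 48x³ + 6x² − 16x + 42.
Step 2: lead(18x⁶ + 8x⁵ − 18x⁴ − 48x³ + 6x² − 16x + 42) ÷ lead(D) = 18x⁶ ÷ 2x³ = 9x³. Subtract (9x³)·D = 18x⁶ + 18x⁵ − 18x⁴ − 54x³. Remainder: −10x⁵ + 6x³ + 6x² − 16x + 42.
Step 3: lead(−10x⁵ + 6x³ + 6x² − 16x + 42) ÷ lead(D) = −10x⁵ ÷ 2x³ = −5x². Subtract (−5x²)·D = −10x⁵ − 10x⁴ + 10x³ + 30x². Remainder: 10x⁴ − 4x³ − 24x² − 16x + 42.
Step 4: lead(10x⁴ − 4x³ − 24x² − 16x + 42) ÷ lead(D) = 10x⁴ ÷ 2x³ = 5x. Subtract (5x)·D = 10x⁴ + 10x³ − 10x² − 30x. Remainder: −14x³ − 14x² + 14x + 42.
Step 5: lead(−14x³ − 14x² + 14x + 42) ÷ lead(D) = −14x³ ÷ 2x³ = −7. Subtract (−7)·D = −14x³ − 14x² + 14x + 42. Remainder: 0.

Q = [-4, 0, 9, -5, 5, -7]; R = [0]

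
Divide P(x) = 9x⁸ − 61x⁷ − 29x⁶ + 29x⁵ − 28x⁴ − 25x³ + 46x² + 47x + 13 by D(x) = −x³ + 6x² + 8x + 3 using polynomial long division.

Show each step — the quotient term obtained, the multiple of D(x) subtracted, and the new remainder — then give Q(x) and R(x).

Step 1: lead(9x⁸ − 61x⁷ − 29x⁶ + 29x⁵ − 28x⁴ − 25x³ + 46x² + 47x + 13) ÷ lead(D) = 9x⁸ ÷ −x³ = −9x⁵. Subtract (−9x⁵)·D = 9x⁸ − 54x⁷ − 72x⁶ − 27x⁵. Remainder: −7x⁷ + 43x⁶ + 56x⁵ − 28x⁴ − 25x³ + 46x² + 47x + 13.
Step 2: lead(−7x⁷ + 43x⁶ + 56x⁵ − 28x⁴ − 25x³ + 46x² + 47x + 13) ÷ lead(D) = −7x⁷ ÷ −x³ = 7x⁴. Subtract (7x⁴)·D = −7x⁷ + 42x⁶ + 56x⁵ + 21x⁴. Remainder: x⁶ − 49x⁴ − 25x³ + 46x² + 47x + 13.
Step 3: lead(x⁶ − 49x⁴ − 25x³ + 46x² + 47x + 13) ÷ lead(D) = x⁶ ÷ −x³ = −x³. Subtract (−x³)·D = x⁶ − 6x⁵ − 8x⁴ − 3x³. Remainder: 6x⁵ − 41x⁴ − 22x³ + 46x² + 47x + 13.
Step 4: lead(6x⁵ − 41x⁴ − 22x³ + 46x² + 47x + 13) ÷ lead(D) = 6x⁵ ÷ −x³ = −6x². Subtract (−6x²)·D = 6x⁵ − 36x⁴ − 48x³ − 18x². Remainder: −5x⁴ + 26x³ + 64x² + 47x + 13.
Step 5: lead(−5x⁴ + 26x³ + 64x² + 47x + 13) ÷ lead(D) = −5x⁴ ÷ −x³ = 5x. Subtract (5x)·D = −5x⁴ + 30x³ + 40x² + 15x. Remainder: −4x³ + 24x² + 32x + 13.
Step 6: lead(−4x³ + 24x² + 32x + 13) ÷ lead(D) = −4x³ ÷ −x³ = 4. Subtract (4)·D = −4x³ + 24x² + 32x + 12. Remainder: 1.

Q(x) = −9x⁵ + 7x⁴ − x³ − 6x² + 5x + 4; R(x) = 1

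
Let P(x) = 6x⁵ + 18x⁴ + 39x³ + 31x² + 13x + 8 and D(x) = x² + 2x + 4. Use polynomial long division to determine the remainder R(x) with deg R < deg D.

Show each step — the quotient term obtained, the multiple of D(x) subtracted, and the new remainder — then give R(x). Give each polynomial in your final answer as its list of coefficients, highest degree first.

Step 1: lead(6x⁵ + 18x⁴ + 39x³ + 31x² + 13x + 8) ÷ lead(D) = 6x⁵ ÷ x² = 6x³. Subtract (6x³)·D = 6x⁵ + 12x⁴ + 24x³. Remainder: 6x⁴ + 15x³ + 31x² + 13x + 8.
Step 2: lead(6x⁴ + 15x³ + 31x² + 13x + 8) ÷ lead(D) = 6x⁴ ÷ x² = 6x². Subtract (6x²)·D = 6x⁴ + 12x³ + 24x². Remainder: 3x³ + 7x² + 13x + 8.
Step 3: lead(3x³ + 7x² + 13x + 8) ÷ lead(D) = 3x³ ÷ x² = 3x. Subtract (3x)·D = 3x³ + 6x² + 12x. Remainder: x² + x + 8.
Step 4: lead(x² + x + 8) ÷ lead(D) = x² ÷ x² = 1. Subtract (1)·D = x² + 2x + 4. Remainder: −x + 4.

R = [-1, 4]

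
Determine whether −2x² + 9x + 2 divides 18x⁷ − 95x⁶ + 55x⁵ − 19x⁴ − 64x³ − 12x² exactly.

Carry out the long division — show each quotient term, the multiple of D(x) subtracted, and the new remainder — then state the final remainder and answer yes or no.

R(x) = 0, so D(x) is a factor of P(x). yes

Step 1: lead(18x⁷ − 95x⁶ + 55x⁵ − 19x⁴ − 64x³ − 12x²) ÷ lead(D) = 18x⁷ ÷ −2x² = −9x⁵. Subtract (−9x⁵)·D = 18x⁷ − 81x⁶ − 18x⁵. Remainder: −14x⁶ + 73x⁵ − 19x⁴ − 64x³ − 12x².
Step 2: lead(−14x⁶ + 73x⁵ − 19x⁴ − 64x³ − 12x²) ÷ lead(D) = −14x⁶ ÷ −2x² = 7x⁴. Subtract (7x⁴)·D = −14x⁶ + 63x⁵ + 14x⁴. Remainder: 10x⁵ − 33x⁴ − 64x³ − 12x².
Step 3: lead(10x⁵ − 33x⁴ − 64x³ − 12x²) ÷ lead(D) = 10x⁵ ÷ −2x² = −5x³. Subtract (−5x³)·D = 10x⁵ − 45x⁴ − 10x³. Remainder: 12x⁴ − 54x³ − 12x².
Step 4: lead(12x⁴ − 54x³ − 12x²) ÷ lead(D) = 12x⁴ ÷ −2x² = −6x². Subtract (−6x²)·D = 12x⁴ − 54x³ − 12x². Remainder: 0.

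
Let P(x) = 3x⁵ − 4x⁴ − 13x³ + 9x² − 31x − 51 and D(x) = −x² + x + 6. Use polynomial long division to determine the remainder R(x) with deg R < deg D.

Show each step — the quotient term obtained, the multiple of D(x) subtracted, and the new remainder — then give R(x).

R(x) = −9

Step 1: lead(3x⁵ − 4x⁴ − 13x³ + 9x² − 31x − 51) ÷ lead(D) = 3x⁵ ÷ −x² = −3x³. Subtract (−3x³)·D = 3x⁵ − 3x⁴ − 18x³. Remainder: −x⁴ + 5x³ + 9x² − 31x − 51.
Step 2: lead(−x⁴ + 5x³ + 9x² − 31x − 51) ÷ lead(D) = −x⁴ ÷ −x² = x². Subtract (x²)·D = −x⁴ + x³ + 6x². Remainder: 4x³ + 3x² − 31x − 51.
Step 3: lead(4x³ + 3x² − 31x − 51) ÷ lead(D) = 4x³ ÷ −x² = −4x. Subtract (−4x)·D = 4x³ − 4x² − 24x. Remainder: 7x² − 7x − 51.
Step 4: lead(7x² − 7x − 51) ÷ lead(D) = 7x² ÷ −x² = −7. Subtract (−7)·D = 7x² − 7x − 42. Remainder: −9.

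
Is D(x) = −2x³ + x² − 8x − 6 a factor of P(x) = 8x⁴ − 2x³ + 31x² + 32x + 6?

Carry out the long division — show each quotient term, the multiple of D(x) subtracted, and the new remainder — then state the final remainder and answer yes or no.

R(x) = 0, so D(x) is a factor of P(x). yes

Step 1: lead(8x⁴ − 2x³ + 31x² + 32x + 6) ÷ lead(D) = 8x⁴ ÷ −2x³ = −4x. Subtract (−4x)·D = 8x⁴ − 4x³ + 32x² + 24x. Remainder: 2x³ − x² + 8x + 6.
Step 2: lead(2x³ − x² + 8x + 6) ÷ lead(D) = 2x³ ÷ −2x³ = −1. Subtract (−1)·D = 2x³ − x² + 8x + 6. Remainder: 0.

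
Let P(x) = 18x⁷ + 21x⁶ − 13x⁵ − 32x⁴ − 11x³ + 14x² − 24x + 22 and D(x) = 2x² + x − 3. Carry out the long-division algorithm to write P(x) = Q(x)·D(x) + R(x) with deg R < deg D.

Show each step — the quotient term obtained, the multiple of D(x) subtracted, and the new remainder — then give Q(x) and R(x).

Step 1: lead(18x⁷ + 21x⁶ − 13x⁵ − 32x⁴ − 11x³ + 14x² − 24x + 22) ÷ lead(D) = 18x⁷ ÷ 2x² = 9x⁵. Subtract (9x⁵)·D = 18x⁷ + 9x⁶ − 27x⁵. Remainder: 12x⁶ + 14x⁵ − 32x⁴ − 11x³ + 14x² − 24x + 22.
Step 2: lead(12x⁶ + 14x⁵ − 32x⁴ − 11x³ + 14x² − 24x + 22) ÷ lead(D) = 12x⁶ ÷ 2x² = 6x⁴. Subtract (6x⁴)·D = 12x⁶ + 6x⁵ − 18x⁴. Remainder: 8x⁵ − 14x⁴ − 11x³ + 14x² − 24x + 22.
Step 3: lead(8x⁵ − 14x⁴ − 11x³ + 14x² − 24x + 22) ÷ lead(D) = 8x⁵ ÷ 2x² = 4x³. Subtract (4x³)·D = 8x⁵ + 4x⁴ − 12x³. Remainder: −18x⁴ + x³ + 14x² − 24x + 22.
Step 4: lead(−18x⁴ + x³ + 14x² − 24x + 22) ÷ lead(D) = −18x⁴ ÷ 2x² = −9x². Subtract (−9x²)·D = −18x⁴ − 9x³ + 27x². Remainder: 10x³ − 13x² − 24x + 22.
Step 5: lead(10x³ − 13x² − 24x + 22) ÷ lead(D) = 10x³ ÷ 2x² = 5x. Subtract (5x)·D = 10x³ + 5x² − 15x. Remainder: −18x² − 9x + 22.
Step 6: lead(−18x² − 9x + 22) ÷ lead(D) = −18x² ÷ 2x² = −9. Subtract (−9)·D = −18x² − 9x + 27. Remainder: −5.

Q(x) = 9x⁵ + 6x⁴ + 4x³ − 9x² + 5x − 9; R(x) = −5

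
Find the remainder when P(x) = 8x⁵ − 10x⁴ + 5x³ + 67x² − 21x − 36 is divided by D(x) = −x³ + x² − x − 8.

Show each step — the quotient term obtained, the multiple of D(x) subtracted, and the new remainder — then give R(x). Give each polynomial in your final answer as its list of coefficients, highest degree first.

Step 1: lead(8x⁵ − 10x⁴ + 5x³ + 67x² − 21x − 36) ÷ lead(D) = 8x⁵ ÷ −x³ = −8x². Subtract (−8x²)·D = 8x⁵ − 8x⁴ + 8x³ + 64x². Remainder: −2x⁴ − 3x³ + 3x² − 21x − 36.
Step 2: lead(−2x⁴ − 3x³ + 3x² − 21x − 36) ÷ lead(D) = −2x⁴ ÷ −x³ = 2x. Subtract (2x)·D = −2x⁴ + 2x³ − 2x² − 16x. Remainder: −5x³ + 5x² − 5x − 36.
Step 3: lead(−5x³ + 5x² − 5x − 36) ÷ lead(D) = −5x³ ÷ −x³ = 5. Subtract (5)·D = −5x³ + 5x² − 5x − 40. Remainder: 4.

R = [4]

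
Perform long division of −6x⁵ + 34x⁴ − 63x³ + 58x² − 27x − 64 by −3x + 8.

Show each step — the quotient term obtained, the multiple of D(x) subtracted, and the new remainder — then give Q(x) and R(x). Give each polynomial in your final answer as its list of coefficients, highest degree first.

Step 1: lead(−6x⁵ + 34x⁴ − 63x³ + 58x² − 27x − 64) ÷ lead(D) = −6x⁵ ÷ −3x = 2x⁴. Subtract (2x⁴)·D = −6x⁵ + 16x⁴. Remainder: 18x⁴ − 63x³ + 58x² − 27x − 64.
Step 2: lead(18x⁴ − 63x³ + 58x² − 27x − 64) ÷ lead(D) = 18x⁴ ÷ −3x = −6x³. Subtract (−6x³)·D = 18x⁴ − 48x³. Remainder: −15x³ + 58x² − 27x − 64.
Step 3: lead(−15x³ + 58x² − 27x − 64) ÷ lead(D) = −15x³ ÷ −3x = 5x². Subtract (5x²)·D = −15x³ + 40x². Remainder: 18x² − 27x − 64.
Step 4: lead(18x² − 27x − 64) ÷ lead(D) = 18x² ÷ −3x = −6x. Subtract (−6x)·D = 18x² − 48x. Remainder: 21x − 64.
Step 5: lead(21x − 64) ÷ lead(D) = 21x ÷ −3x = −7. Subtract (−7)·D = 21x − 56. Remainder: −8.

Q = [2, -6, 5, -6, -7]; R = [-8]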